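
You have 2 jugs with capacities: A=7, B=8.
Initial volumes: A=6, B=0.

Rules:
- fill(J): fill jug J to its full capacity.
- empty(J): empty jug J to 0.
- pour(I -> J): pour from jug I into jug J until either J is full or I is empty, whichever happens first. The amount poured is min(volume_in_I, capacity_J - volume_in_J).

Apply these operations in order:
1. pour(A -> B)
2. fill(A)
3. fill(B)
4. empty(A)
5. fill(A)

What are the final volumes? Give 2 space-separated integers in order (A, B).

Answer: 7 8

Derivation:
Step 1: pour(A -> B) -> (A=0 B=6)
Step 2: fill(A) -> (A=7 B=6)
Step 3: fill(B) -> (A=7 B=8)
Step 4: empty(A) -> (A=0 B=8)
Step 5: fill(A) -> (A=7 B=8)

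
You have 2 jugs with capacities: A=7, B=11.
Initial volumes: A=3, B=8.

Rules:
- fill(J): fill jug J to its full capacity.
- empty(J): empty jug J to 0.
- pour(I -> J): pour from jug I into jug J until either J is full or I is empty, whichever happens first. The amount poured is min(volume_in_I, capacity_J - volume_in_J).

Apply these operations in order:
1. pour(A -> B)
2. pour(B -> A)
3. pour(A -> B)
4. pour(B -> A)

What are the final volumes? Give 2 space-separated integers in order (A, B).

Step 1: pour(A -> B) -> (A=0 B=11)
Step 2: pour(B -> A) -> (A=7 B=4)
Step 3: pour(A -> B) -> (A=0 B=11)
Step 4: pour(B -> A) -> (A=7 B=4)

Answer: 7 4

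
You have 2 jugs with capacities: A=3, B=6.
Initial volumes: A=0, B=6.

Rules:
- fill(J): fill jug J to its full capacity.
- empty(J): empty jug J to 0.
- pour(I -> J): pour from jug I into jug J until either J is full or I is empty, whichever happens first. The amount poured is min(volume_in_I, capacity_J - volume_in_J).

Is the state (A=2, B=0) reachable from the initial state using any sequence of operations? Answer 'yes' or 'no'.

Answer: no

Derivation:
BFS explored all 6 reachable states.
Reachable set includes: (0,0), (0,3), (0,6), (3,0), (3,3), (3,6)
Target (A=2, B=0) not in reachable set → no.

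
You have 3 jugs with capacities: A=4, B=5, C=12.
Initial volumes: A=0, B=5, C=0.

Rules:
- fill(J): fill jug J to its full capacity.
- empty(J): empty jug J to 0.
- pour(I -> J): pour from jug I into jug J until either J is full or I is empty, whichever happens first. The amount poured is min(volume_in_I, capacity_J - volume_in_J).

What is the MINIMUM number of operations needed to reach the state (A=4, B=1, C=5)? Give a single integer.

Answer: 3

Derivation:
BFS from (A=0, B=5, C=0). One shortest path:
  1. pour(B -> C) -> (A=0 B=0 C=5)
  2. fill(B) -> (A=0 B=5 C=5)
  3. pour(B -> A) -> (A=4 B=1 C=5)
Reached target in 3 moves.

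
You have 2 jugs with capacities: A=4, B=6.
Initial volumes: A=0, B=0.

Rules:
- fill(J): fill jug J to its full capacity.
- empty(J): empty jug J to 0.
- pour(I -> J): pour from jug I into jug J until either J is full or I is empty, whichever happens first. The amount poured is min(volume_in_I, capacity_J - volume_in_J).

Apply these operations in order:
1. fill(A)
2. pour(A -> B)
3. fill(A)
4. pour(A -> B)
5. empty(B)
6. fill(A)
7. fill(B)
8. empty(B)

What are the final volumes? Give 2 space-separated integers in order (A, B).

Step 1: fill(A) -> (A=4 B=0)
Step 2: pour(A -> B) -> (A=0 B=4)
Step 3: fill(A) -> (A=4 B=4)
Step 4: pour(A -> B) -> (A=2 B=6)
Step 5: empty(B) -> (A=2 B=0)
Step 6: fill(A) -> (A=4 B=0)
Step 7: fill(B) -> (A=4 B=6)
Step 8: empty(B) -> (A=4 B=0)

Answer: 4 0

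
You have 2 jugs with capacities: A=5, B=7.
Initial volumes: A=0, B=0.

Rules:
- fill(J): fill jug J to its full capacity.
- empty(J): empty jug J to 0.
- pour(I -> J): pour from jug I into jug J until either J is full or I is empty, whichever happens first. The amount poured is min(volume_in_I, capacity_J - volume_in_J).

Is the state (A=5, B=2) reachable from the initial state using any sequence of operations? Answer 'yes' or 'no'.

Answer: yes

Derivation:
BFS from (A=0, B=0):
  1. fill(B) -> (A=0 B=7)
  2. pour(B -> A) -> (A=5 B=2)
Target reached → yes.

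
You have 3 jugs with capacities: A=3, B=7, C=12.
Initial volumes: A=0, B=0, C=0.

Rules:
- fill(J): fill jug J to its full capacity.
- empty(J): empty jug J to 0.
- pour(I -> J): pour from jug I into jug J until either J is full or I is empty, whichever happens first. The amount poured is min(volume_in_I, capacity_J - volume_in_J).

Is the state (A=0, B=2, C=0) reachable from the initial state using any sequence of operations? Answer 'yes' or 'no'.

Answer: yes

Derivation:
BFS from (A=0, B=0, C=0):
  1. fill(B) -> (A=0 B=7 C=0)
  2. pour(B -> C) -> (A=0 B=0 C=7)
  3. fill(B) -> (A=0 B=7 C=7)
  4. pour(B -> C) -> (A=0 B=2 C=12)
  5. empty(C) -> (A=0 B=2 C=0)
Target reached → yes.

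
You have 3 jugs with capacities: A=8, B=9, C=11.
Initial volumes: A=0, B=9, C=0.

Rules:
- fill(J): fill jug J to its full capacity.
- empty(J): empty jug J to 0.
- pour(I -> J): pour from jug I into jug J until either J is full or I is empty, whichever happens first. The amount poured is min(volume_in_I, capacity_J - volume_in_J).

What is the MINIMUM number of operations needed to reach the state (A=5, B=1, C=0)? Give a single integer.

BFS from (A=0, B=9, C=0). One shortest path:
  1. fill(A) -> (A=8 B=9 C=0)
  2. pour(A -> C) -> (A=0 B=9 C=8)
  3. pour(B -> A) -> (A=8 B=1 C=8)
  4. pour(A -> C) -> (A=5 B=1 C=11)
  5. empty(C) -> (A=5 B=1 C=0)
Reached target in 5 moves.

Answer: 5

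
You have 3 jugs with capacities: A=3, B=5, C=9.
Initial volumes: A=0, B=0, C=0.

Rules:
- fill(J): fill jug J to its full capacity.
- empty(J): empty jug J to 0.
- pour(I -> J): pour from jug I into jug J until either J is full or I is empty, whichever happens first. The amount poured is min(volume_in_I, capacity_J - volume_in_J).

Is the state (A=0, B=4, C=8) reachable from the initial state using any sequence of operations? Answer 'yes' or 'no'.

Answer: yes

Derivation:
BFS from (A=0, B=0, C=0):
  1. fill(B) -> (A=0 B=5 C=0)
  2. pour(B -> A) -> (A=3 B=2 C=0)
  3. empty(A) -> (A=0 B=2 C=0)
  4. pour(B -> A) -> (A=2 B=0 C=0)
  5. fill(B) -> (A=2 B=5 C=0)
  6. pour(B -> C) -> (A=2 B=0 C=5)
  7. fill(B) -> (A=2 B=5 C=5)
  8. pour(B -> A) -> (A=3 B=4 C=5)
  9. pour(A -> C) -> (A=0 B=4 C=8)
Target reached → yes.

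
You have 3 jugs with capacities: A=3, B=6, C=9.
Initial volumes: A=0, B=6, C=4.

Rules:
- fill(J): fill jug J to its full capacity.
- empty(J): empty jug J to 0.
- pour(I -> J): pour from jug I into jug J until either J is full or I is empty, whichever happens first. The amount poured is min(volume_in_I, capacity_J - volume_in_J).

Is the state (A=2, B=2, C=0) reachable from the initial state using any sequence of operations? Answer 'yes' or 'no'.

Answer: no

Derivation:
BFS explored all 68 reachable states.
Reachable set includes: (0,0,0), (0,0,1), (0,0,3), (0,0,4), (0,0,6), (0,0,7), (0,0,9), (0,1,0), (0,1,3), (0,1,6), (0,1,9), (0,3,0) ...
Target (A=2, B=2, C=0) not in reachable set → no.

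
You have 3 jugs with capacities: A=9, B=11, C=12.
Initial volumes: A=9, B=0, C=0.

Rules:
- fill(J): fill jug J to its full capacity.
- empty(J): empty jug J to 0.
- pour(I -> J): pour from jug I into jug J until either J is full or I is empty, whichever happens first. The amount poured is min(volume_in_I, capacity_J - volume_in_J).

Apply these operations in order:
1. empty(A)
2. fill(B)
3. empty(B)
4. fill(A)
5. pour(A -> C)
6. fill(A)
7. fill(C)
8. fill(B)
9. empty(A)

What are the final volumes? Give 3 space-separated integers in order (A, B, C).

Step 1: empty(A) -> (A=0 B=0 C=0)
Step 2: fill(B) -> (A=0 B=11 C=0)
Step 3: empty(B) -> (A=0 B=0 C=0)
Step 4: fill(A) -> (A=9 B=0 C=0)
Step 5: pour(A -> C) -> (A=0 B=0 C=9)
Step 6: fill(A) -> (A=9 B=0 C=9)
Step 7: fill(C) -> (A=9 B=0 C=12)
Step 8: fill(B) -> (A=9 B=11 C=12)
Step 9: empty(A) -> (A=0 B=11 C=12)

Answer: 0 11 12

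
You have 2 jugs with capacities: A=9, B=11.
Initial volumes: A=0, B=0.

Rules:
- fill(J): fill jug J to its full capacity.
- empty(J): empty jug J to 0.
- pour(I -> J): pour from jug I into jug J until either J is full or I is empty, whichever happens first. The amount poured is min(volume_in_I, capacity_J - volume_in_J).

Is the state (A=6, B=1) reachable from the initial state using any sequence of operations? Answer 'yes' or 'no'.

Answer: no

Derivation:
BFS explored all 40 reachable states.
Reachable set includes: (0,0), (0,1), (0,2), (0,3), (0,4), (0,5), (0,6), (0,7), (0,8), (0,9), (0,10), (0,11) ...
Target (A=6, B=1) not in reachable set → no.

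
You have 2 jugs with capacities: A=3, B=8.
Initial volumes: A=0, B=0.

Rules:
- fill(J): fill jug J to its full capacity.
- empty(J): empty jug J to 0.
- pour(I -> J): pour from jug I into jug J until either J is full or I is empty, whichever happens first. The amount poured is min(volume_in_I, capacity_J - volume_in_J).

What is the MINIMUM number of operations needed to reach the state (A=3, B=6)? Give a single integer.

Answer: 5

Derivation:
BFS from (A=0, B=0). One shortest path:
  1. fill(A) -> (A=3 B=0)
  2. pour(A -> B) -> (A=0 B=3)
  3. fill(A) -> (A=3 B=3)
  4. pour(A -> B) -> (A=0 B=6)
  5. fill(A) -> (A=3 B=6)
Reached target in 5 moves.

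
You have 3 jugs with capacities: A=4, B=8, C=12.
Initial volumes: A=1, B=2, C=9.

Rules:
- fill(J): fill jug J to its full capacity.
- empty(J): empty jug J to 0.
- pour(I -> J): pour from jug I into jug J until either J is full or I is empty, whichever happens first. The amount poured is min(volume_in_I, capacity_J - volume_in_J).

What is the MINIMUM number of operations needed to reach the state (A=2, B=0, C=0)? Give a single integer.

BFS from (A=1, B=2, C=9). One shortest path:
  1. empty(A) -> (A=0 B=2 C=9)
  2. empty(C) -> (A=0 B=2 C=0)
  3. pour(B -> A) -> (A=2 B=0 C=0)
Reached target in 3 moves.

Answer: 3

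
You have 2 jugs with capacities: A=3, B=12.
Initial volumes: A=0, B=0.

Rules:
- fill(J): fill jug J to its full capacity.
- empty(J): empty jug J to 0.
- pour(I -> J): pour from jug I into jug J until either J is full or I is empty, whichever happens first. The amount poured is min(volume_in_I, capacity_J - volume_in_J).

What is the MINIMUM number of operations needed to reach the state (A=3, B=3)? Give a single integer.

BFS from (A=0, B=0). One shortest path:
  1. fill(A) -> (A=3 B=0)
  2. pour(A -> B) -> (A=0 B=3)
  3. fill(A) -> (A=3 B=3)
Reached target in 3 moves.

Answer: 3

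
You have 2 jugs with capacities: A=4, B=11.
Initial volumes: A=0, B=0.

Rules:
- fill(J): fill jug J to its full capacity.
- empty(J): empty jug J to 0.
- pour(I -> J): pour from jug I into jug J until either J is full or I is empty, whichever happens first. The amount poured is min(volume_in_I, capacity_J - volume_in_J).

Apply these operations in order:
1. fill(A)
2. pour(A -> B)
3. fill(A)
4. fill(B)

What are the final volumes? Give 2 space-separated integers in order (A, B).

Step 1: fill(A) -> (A=4 B=0)
Step 2: pour(A -> B) -> (A=0 B=4)
Step 3: fill(A) -> (A=4 B=4)
Step 4: fill(B) -> (A=4 B=11)

Answer: 4 11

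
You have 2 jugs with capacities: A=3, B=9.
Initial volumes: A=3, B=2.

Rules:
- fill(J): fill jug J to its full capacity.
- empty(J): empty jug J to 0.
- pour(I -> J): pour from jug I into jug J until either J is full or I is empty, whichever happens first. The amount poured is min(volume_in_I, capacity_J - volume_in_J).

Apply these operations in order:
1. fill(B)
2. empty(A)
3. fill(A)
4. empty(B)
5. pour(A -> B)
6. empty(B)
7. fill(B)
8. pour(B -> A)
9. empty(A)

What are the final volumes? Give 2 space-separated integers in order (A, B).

Step 1: fill(B) -> (A=3 B=9)
Step 2: empty(A) -> (A=0 B=9)
Step 3: fill(A) -> (A=3 B=9)
Step 4: empty(B) -> (A=3 B=0)
Step 5: pour(A -> B) -> (A=0 B=3)
Step 6: empty(B) -> (A=0 B=0)
Step 7: fill(B) -> (A=0 B=9)
Step 8: pour(B -> A) -> (A=3 B=6)
Step 9: empty(A) -> (A=0 B=6)

Answer: 0 6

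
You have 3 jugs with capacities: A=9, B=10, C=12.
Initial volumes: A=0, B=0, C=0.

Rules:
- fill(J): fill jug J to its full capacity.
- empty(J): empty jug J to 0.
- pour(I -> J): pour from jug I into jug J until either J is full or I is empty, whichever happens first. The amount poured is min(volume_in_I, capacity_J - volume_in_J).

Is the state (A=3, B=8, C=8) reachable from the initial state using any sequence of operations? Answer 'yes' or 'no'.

Answer: no

Derivation:
BFS explored all 638 reachable states.
Reachable set includes: (0,0,0), (0,0,1), (0,0,2), (0,0,3), (0,0,4), (0,0,5), (0,0,6), (0,0,7), (0,0,8), (0,0,9), (0,0,10), (0,0,11) ...
Target (A=3, B=8, C=8) not in reachable set → no.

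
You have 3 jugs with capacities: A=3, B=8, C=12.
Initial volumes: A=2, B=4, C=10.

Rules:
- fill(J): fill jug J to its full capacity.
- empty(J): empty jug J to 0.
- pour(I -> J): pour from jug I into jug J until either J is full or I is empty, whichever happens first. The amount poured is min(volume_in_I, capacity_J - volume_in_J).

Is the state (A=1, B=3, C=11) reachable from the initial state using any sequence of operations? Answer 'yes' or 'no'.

BFS explored all 315 reachable states.
Reachable set includes: (0,0,0), (0,0,1), (0,0,2), (0,0,3), (0,0,4), (0,0,5), (0,0,6), (0,0,7), (0,0,8), (0,0,9), (0,0,10), (0,0,11) ...
Target (A=1, B=3, C=11) not in reachable set → no.

Answer: no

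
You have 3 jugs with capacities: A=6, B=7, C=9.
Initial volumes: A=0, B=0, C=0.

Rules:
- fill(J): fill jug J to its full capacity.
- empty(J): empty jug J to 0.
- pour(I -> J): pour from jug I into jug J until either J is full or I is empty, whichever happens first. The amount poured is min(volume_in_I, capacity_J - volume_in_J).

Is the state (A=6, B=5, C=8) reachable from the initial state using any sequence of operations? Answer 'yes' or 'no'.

Answer: yes

Derivation:
BFS from (A=0, B=0, C=0):
  1. fill(A) -> (A=6 B=0 C=0)
  2. fill(B) -> (A=6 B=7 C=0)
  3. pour(B -> C) -> (A=6 B=0 C=7)
  4. pour(A -> B) -> (A=0 B=6 C=7)
  5. fill(A) -> (A=6 B=6 C=7)
  6. pour(A -> B) -> (A=5 B=7 C=7)
  7. pour(B -> C) -> (A=5 B=5 C=9)
  8. pour(C -> A) -> (A=6 B=5 C=8)
Target reached → yes.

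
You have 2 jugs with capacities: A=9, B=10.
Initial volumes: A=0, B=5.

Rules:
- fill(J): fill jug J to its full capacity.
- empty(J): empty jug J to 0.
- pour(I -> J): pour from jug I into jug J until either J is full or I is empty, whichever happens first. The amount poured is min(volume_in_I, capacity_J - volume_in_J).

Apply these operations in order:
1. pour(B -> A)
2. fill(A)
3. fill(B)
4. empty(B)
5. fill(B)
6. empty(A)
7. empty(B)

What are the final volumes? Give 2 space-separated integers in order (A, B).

Step 1: pour(B -> A) -> (A=5 B=0)
Step 2: fill(A) -> (A=9 B=0)
Step 3: fill(B) -> (A=9 B=10)
Step 4: empty(B) -> (A=9 B=0)
Step 5: fill(B) -> (A=9 B=10)
Step 6: empty(A) -> (A=0 B=10)
Step 7: empty(B) -> (A=0 B=0)

Answer: 0 0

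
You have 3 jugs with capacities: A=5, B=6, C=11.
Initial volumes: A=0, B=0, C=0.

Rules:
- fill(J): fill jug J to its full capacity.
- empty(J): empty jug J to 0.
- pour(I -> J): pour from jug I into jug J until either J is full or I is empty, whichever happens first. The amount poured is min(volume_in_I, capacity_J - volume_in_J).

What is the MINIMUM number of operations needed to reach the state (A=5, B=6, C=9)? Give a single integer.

BFS from (A=0, B=0, C=0). One shortest path:
  1. fill(A) -> (A=5 B=0 C=0)
  2. pour(A -> B) -> (A=0 B=5 C=0)
  3. fill(A) -> (A=5 B=5 C=0)
  4. pour(A -> B) -> (A=4 B=6 C=0)
  5. pour(A -> C) -> (A=0 B=6 C=4)
  6. fill(A) -> (A=5 B=6 C=4)
  7. pour(A -> C) -> (A=0 B=6 C=9)
  8. fill(A) -> (A=5 B=6 C=9)
Reached target in 8 moves.

Answer: 8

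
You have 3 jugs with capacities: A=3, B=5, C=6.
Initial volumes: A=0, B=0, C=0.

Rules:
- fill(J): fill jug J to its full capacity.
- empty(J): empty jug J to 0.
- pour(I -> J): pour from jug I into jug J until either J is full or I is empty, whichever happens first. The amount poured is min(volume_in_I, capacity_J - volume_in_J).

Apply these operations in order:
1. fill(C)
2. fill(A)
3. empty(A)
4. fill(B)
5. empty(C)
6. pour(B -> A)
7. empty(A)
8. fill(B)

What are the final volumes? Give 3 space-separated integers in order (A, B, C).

Answer: 0 5 0

Derivation:
Step 1: fill(C) -> (A=0 B=0 C=6)
Step 2: fill(A) -> (A=3 B=0 C=6)
Step 3: empty(A) -> (A=0 B=0 C=6)
Step 4: fill(B) -> (A=0 B=5 C=6)
Step 5: empty(C) -> (A=0 B=5 C=0)
Step 6: pour(B -> A) -> (A=3 B=2 C=0)
Step 7: empty(A) -> (A=0 B=2 C=0)
Step 8: fill(B) -> (A=0 B=5 C=0)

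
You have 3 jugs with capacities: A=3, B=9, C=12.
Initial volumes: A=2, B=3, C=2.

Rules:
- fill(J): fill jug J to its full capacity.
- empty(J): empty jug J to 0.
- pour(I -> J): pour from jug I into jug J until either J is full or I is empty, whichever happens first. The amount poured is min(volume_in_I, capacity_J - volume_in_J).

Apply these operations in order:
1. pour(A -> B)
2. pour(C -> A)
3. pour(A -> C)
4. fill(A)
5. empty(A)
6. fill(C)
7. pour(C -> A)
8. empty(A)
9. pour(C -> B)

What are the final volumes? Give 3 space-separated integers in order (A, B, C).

Step 1: pour(A -> B) -> (A=0 B=5 C=2)
Step 2: pour(C -> A) -> (A=2 B=5 C=0)
Step 3: pour(A -> C) -> (A=0 B=5 C=2)
Step 4: fill(A) -> (A=3 B=5 C=2)
Step 5: empty(A) -> (A=0 B=5 C=2)
Step 6: fill(C) -> (A=0 B=5 C=12)
Step 7: pour(C -> A) -> (A=3 B=5 C=9)
Step 8: empty(A) -> (A=0 B=5 C=9)
Step 9: pour(C -> B) -> (A=0 B=9 C=5)

Answer: 0 9 5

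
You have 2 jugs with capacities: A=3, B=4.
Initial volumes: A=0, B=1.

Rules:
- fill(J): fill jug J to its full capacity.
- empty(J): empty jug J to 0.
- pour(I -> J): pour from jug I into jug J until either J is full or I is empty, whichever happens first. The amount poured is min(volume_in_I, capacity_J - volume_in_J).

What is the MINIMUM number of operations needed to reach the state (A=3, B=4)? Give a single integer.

BFS from (A=0, B=1). One shortest path:
  1. fill(A) -> (A=3 B=1)
  2. fill(B) -> (A=3 B=4)
Reached target in 2 moves.

Answer: 2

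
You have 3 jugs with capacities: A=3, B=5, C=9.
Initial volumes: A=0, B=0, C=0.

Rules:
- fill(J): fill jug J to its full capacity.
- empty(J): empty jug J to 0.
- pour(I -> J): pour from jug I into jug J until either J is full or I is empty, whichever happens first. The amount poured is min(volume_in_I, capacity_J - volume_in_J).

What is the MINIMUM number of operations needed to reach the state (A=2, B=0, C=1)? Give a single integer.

BFS from (A=0, B=0, C=0). One shortest path:
  1. fill(C) -> (A=0 B=0 C=9)
  2. pour(C -> A) -> (A=3 B=0 C=6)
  3. empty(A) -> (A=0 B=0 C=6)
  4. pour(C -> B) -> (A=0 B=5 C=1)
  5. pour(B -> A) -> (A=3 B=2 C=1)
  6. empty(A) -> (A=0 B=2 C=1)
  7. pour(B -> A) -> (A=2 B=0 C=1)
Reached target in 7 moves.

Answer: 7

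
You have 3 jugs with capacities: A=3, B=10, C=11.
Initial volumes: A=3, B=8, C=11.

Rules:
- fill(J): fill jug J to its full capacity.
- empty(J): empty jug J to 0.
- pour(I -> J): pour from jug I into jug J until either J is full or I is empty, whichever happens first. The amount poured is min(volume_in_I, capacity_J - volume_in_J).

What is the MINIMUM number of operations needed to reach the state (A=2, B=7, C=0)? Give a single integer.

BFS from (A=3, B=8, C=11). One shortest path:
  1. pour(A -> B) -> (A=1 B=10 C=11)
  2. empty(B) -> (A=1 B=0 C=11)
  3. pour(A -> B) -> (A=0 B=1 C=11)
  4. pour(C -> B) -> (A=0 B=10 C=2)
  5. pour(B -> A) -> (A=3 B=7 C=2)
  6. empty(A) -> (A=0 B=7 C=2)
  7. pour(C -> A) -> (A=2 B=7 C=0)
Reached target in 7 moves.

Answer: 7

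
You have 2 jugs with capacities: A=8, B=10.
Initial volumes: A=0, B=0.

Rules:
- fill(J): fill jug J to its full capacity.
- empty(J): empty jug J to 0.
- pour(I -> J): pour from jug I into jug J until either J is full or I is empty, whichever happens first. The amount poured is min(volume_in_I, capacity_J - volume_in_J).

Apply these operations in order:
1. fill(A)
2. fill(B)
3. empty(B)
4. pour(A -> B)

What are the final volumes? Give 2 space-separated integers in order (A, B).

Answer: 0 8

Derivation:
Step 1: fill(A) -> (A=8 B=0)
Step 2: fill(B) -> (A=8 B=10)
Step 3: empty(B) -> (A=8 B=0)
Step 4: pour(A -> B) -> (A=0 B=8)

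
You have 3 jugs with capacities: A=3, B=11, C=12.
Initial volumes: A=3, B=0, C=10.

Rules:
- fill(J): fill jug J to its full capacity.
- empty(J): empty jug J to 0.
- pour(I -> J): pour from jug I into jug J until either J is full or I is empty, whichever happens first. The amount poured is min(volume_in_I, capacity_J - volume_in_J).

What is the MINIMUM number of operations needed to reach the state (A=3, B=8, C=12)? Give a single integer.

BFS from (A=3, B=0, C=10). One shortest path:
  1. empty(A) -> (A=0 B=0 C=10)
  2. fill(B) -> (A=0 B=11 C=10)
  3. fill(C) -> (A=0 B=11 C=12)
  4. pour(B -> A) -> (A=3 B=8 C=12)
Reached target in 4 moves.

Answer: 4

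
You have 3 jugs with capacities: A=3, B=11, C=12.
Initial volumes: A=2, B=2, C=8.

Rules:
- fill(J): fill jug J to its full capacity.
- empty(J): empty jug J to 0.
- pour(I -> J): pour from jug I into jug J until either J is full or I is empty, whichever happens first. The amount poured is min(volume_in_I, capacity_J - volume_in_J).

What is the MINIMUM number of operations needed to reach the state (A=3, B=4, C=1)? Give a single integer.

BFS from (A=2, B=2, C=8). One shortest path:
  1. empty(B) -> (A=2 B=0 C=8)
  2. fill(C) -> (A=2 B=0 C=12)
  3. pour(C -> B) -> (A=2 B=11 C=1)
  4. pour(B -> A) -> (A=3 B=10 C=1)
  5. empty(A) -> (A=0 B=10 C=1)
  6. pour(B -> A) -> (A=3 B=7 C=1)
  7. empty(A) -> (A=0 B=7 C=1)
  8. pour(B -> A) -> (A=3 B=4 C=1)
Reached target in 8 moves.

Answer: 8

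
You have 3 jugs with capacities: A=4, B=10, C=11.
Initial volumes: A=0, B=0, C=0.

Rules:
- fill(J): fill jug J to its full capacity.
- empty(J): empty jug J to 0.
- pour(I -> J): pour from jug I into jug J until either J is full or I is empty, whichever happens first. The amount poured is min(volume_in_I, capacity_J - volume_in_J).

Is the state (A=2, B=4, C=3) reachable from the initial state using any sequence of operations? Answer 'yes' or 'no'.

BFS explored all 390 reachable states.
Reachable set includes: (0,0,0), (0,0,1), (0,0,2), (0,0,3), (0,0,4), (0,0,5), (0,0,6), (0,0,7), (0,0,8), (0,0,9), (0,0,10), (0,0,11) ...
Target (A=2, B=4, C=3) not in reachable set → no.

Answer: no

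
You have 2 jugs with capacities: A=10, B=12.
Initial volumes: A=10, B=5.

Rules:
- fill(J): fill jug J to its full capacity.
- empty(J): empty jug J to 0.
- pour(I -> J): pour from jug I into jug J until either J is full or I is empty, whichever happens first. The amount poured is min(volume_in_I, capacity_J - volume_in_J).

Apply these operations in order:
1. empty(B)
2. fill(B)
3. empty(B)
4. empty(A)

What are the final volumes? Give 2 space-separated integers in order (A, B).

Answer: 0 0

Derivation:
Step 1: empty(B) -> (A=10 B=0)
Step 2: fill(B) -> (A=10 B=12)
Step 3: empty(B) -> (A=10 B=0)
Step 4: empty(A) -> (A=0 B=0)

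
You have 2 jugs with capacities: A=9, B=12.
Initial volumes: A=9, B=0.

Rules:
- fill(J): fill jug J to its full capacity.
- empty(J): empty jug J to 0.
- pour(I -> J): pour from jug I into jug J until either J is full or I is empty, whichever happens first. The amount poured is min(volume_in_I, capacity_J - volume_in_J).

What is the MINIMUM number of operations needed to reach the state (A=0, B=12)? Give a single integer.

BFS from (A=9, B=0). One shortest path:
  1. empty(A) -> (A=0 B=0)
  2. fill(B) -> (A=0 B=12)
Reached target in 2 moves.

Answer: 2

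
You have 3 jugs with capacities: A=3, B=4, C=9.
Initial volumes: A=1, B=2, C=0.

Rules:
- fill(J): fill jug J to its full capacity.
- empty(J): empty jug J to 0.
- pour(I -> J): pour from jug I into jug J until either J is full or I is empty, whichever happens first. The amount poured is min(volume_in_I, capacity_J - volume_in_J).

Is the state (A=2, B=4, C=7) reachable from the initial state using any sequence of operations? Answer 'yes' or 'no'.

BFS from (A=1, B=2, C=0):
  1. fill(C) -> (A=1 B=2 C=9)
  2. pour(C -> A) -> (A=3 B=2 C=7)
  3. empty(A) -> (A=0 B=2 C=7)
  4. pour(B -> A) -> (A=2 B=0 C=7)
  5. fill(B) -> (A=2 B=4 C=7)
Target reached → yes.

Answer: yes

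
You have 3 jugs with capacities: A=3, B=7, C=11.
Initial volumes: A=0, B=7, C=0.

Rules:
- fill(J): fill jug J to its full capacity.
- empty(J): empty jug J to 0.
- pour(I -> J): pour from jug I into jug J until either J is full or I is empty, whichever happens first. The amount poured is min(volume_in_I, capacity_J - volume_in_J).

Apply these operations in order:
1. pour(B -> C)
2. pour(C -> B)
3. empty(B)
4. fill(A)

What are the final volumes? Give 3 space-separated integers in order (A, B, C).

Step 1: pour(B -> C) -> (A=0 B=0 C=7)
Step 2: pour(C -> B) -> (A=0 B=7 C=0)
Step 3: empty(B) -> (A=0 B=0 C=0)
Step 4: fill(A) -> (A=3 B=0 C=0)

Answer: 3 0 0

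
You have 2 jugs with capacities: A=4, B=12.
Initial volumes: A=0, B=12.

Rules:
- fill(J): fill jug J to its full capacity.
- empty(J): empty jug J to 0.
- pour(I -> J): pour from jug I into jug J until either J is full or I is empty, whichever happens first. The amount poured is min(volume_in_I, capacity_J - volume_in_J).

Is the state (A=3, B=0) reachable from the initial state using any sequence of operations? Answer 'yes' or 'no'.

BFS explored all 8 reachable states.
Reachable set includes: (0,0), (0,4), (0,8), (0,12), (4,0), (4,4), (4,8), (4,12)
Target (A=3, B=0) not in reachable set → no.

Answer: no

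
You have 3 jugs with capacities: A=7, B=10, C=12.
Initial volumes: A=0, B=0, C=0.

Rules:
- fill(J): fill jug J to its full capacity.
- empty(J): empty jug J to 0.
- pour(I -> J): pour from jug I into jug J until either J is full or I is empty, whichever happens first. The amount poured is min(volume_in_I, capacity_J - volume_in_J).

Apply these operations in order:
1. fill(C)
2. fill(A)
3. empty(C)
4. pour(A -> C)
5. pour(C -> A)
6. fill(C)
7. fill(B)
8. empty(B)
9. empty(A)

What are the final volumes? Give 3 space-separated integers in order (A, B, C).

Step 1: fill(C) -> (A=0 B=0 C=12)
Step 2: fill(A) -> (A=7 B=0 C=12)
Step 3: empty(C) -> (A=7 B=0 C=0)
Step 4: pour(A -> C) -> (A=0 B=0 C=7)
Step 5: pour(C -> A) -> (A=7 B=0 C=0)
Step 6: fill(C) -> (A=7 B=0 C=12)
Step 7: fill(B) -> (A=7 B=10 C=12)
Step 8: empty(B) -> (A=7 B=0 C=12)
Step 9: empty(A) -> (A=0 B=0 C=12)

Answer: 0 0 12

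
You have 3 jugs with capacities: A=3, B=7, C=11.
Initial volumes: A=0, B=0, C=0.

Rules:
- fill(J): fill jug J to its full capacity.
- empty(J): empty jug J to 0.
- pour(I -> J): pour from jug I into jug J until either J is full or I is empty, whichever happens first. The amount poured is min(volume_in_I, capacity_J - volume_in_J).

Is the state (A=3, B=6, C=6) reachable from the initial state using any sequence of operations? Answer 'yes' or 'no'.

Answer: yes

Derivation:
BFS from (A=0, B=0, C=0):
  1. fill(A) -> (A=3 B=0 C=0)
  2. pour(A -> B) -> (A=0 B=3 C=0)
  3. fill(A) -> (A=3 B=3 C=0)
  4. pour(A -> B) -> (A=0 B=6 C=0)
  5. fill(A) -> (A=3 B=6 C=0)
  6. pour(A -> C) -> (A=0 B=6 C=3)
  7. fill(A) -> (A=3 B=6 C=3)
  8. pour(A -> C) -> (A=0 B=6 C=6)
  9. fill(A) -> (A=3 B=6 C=6)
Target reached → yes.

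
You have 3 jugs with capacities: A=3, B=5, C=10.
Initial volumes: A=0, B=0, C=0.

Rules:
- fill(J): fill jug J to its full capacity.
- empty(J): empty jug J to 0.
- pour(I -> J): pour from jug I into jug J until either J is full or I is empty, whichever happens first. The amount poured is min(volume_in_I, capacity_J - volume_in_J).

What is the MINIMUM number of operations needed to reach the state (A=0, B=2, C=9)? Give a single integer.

Answer: 7

Derivation:
BFS from (A=0, B=0, C=0). One shortest path:
  1. fill(A) -> (A=3 B=0 C=0)
  2. fill(B) -> (A=3 B=5 C=0)
  3. pour(A -> C) -> (A=0 B=5 C=3)
  4. fill(A) -> (A=3 B=5 C=3)
  5. pour(A -> C) -> (A=0 B=5 C=6)
  6. pour(B -> A) -> (A=3 B=2 C=6)
  7. pour(A -> C) -> (A=0 B=2 C=9)
Reached target in 7 moves.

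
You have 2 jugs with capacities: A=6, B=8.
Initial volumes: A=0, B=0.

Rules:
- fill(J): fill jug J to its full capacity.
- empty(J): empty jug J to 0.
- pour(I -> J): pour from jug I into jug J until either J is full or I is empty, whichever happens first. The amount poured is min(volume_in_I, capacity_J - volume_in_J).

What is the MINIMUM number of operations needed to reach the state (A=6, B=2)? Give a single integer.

BFS from (A=0, B=0). One shortest path:
  1. fill(B) -> (A=0 B=8)
  2. pour(B -> A) -> (A=6 B=2)
Reached target in 2 moves.

Answer: 2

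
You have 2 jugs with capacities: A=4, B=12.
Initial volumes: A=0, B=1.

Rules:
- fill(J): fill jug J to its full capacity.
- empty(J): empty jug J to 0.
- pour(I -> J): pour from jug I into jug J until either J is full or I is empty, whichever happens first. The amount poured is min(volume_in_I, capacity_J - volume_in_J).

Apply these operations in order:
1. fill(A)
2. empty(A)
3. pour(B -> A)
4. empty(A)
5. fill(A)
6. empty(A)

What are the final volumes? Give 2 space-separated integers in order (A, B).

Answer: 0 0

Derivation:
Step 1: fill(A) -> (A=4 B=1)
Step 2: empty(A) -> (A=0 B=1)
Step 3: pour(B -> A) -> (A=1 B=0)
Step 4: empty(A) -> (A=0 B=0)
Step 5: fill(A) -> (A=4 B=0)
Step 6: empty(A) -> (A=0 B=0)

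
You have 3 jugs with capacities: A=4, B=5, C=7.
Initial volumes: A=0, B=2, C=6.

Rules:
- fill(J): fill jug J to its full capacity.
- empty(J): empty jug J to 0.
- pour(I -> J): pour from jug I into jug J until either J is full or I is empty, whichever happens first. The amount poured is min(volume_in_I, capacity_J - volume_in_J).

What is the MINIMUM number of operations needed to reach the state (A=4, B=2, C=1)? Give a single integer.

Answer: 5

Derivation:
BFS from (A=0, B=2, C=6). One shortest path:
  1. fill(A) -> (A=4 B=2 C=6)
  2. pour(A -> B) -> (A=1 B=5 C=6)
  3. empty(B) -> (A=1 B=0 C=6)
  4. pour(C -> B) -> (A=1 B=5 C=1)
  5. pour(B -> A) -> (A=4 B=2 C=1)
Reached target in 5 moves.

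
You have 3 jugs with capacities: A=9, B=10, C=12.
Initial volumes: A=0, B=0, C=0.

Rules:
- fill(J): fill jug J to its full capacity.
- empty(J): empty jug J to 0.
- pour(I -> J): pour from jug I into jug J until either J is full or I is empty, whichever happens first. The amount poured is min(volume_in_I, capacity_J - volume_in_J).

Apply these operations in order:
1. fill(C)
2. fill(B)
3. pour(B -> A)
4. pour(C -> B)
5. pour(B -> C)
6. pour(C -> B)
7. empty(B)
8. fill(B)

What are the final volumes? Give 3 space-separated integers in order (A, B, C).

Answer: 9 10 3

Derivation:
Step 1: fill(C) -> (A=0 B=0 C=12)
Step 2: fill(B) -> (A=0 B=10 C=12)
Step 3: pour(B -> A) -> (A=9 B=1 C=12)
Step 4: pour(C -> B) -> (A=9 B=10 C=3)
Step 5: pour(B -> C) -> (A=9 B=1 C=12)
Step 6: pour(C -> B) -> (A=9 B=10 C=3)
Step 7: empty(B) -> (A=9 B=0 C=3)
Step 8: fill(B) -> (A=9 B=10 C=3)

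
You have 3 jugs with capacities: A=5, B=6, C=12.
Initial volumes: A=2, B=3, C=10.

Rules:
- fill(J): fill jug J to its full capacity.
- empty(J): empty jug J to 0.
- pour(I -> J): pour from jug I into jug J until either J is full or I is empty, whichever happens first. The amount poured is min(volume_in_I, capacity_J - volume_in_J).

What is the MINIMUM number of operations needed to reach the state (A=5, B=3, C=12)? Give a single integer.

BFS from (A=2, B=3, C=10). One shortest path:
  1. fill(A) -> (A=5 B=3 C=10)
  2. fill(C) -> (A=5 B=3 C=12)
Reached target in 2 moves.

Answer: 2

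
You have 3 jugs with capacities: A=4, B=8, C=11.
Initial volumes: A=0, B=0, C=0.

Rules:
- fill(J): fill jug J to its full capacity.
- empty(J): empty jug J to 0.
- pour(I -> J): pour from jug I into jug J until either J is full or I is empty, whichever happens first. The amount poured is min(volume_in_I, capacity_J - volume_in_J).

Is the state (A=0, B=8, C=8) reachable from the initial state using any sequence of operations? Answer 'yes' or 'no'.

BFS from (A=0, B=0, C=0):
  1. fill(B) -> (A=0 B=8 C=0)
  2. pour(B -> C) -> (A=0 B=0 C=8)
  3. fill(B) -> (A=0 B=8 C=8)
Target reached → yes.

Answer: yes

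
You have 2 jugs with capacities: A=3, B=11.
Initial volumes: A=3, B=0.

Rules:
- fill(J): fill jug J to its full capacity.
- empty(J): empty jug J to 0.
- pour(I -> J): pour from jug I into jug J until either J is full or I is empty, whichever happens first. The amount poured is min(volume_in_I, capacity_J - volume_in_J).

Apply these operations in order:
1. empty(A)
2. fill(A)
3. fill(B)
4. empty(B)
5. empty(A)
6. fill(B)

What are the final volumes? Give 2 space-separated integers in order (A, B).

Step 1: empty(A) -> (A=0 B=0)
Step 2: fill(A) -> (A=3 B=0)
Step 3: fill(B) -> (A=3 B=11)
Step 4: empty(B) -> (A=3 B=0)
Step 5: empty(A) -> (A=0 B=0)
Step 6: fill(B) -> (A=0 B=11)

Answer: 0 11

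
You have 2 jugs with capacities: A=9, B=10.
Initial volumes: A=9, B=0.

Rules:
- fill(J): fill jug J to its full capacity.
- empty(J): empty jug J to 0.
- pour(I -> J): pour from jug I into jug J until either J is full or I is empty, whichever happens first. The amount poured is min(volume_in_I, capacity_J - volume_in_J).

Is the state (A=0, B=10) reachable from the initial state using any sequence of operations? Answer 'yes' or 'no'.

BFS from (A=9, B=0):
  1. empty(A) -> (A=0 B=0)
  2. fill(B) -> (A=0 B=10)
Target reached → yes.

Answer: yes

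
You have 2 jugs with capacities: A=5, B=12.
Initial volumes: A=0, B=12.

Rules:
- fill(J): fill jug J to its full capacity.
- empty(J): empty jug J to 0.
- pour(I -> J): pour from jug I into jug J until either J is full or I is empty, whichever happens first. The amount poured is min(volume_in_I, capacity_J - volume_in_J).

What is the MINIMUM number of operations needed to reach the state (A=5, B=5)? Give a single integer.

Answer: 4

Derivation:
BFS from (A=0, B=12). One shortest path:
  1. fill(A) -> (A=5 B=12)
  2. empty(B) -> (A=5 B=0)
  3. pour(A -> B) -> (A=0 B=5)
  4. fill(A) -> (A=5 B=5)
Reached target in 4 moves.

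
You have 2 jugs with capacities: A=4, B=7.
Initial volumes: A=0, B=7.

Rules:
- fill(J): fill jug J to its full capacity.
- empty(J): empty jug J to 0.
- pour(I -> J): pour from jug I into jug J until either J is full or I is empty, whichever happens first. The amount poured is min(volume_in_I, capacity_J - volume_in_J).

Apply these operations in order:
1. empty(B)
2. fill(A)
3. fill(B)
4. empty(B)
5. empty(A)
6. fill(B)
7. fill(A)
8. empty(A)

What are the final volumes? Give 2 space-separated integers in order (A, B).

Step 1: empty(B) -> (A=0 B=0)
Step 2: fill(A) -> (A=4 B=0)
Step 3: fill(B) -> (A=4 B=7)
Step 4: empty(B) -> (A=4 B=0)
Step 5: empty(A) -> (A=0 B=0)
Step 6: fill(B) -> (A=0 B=7)
Step 7: fill(A) -> (A=4 B=7)
Step 8: empty(A) -> (A=0 B=7)

Answer: 0 7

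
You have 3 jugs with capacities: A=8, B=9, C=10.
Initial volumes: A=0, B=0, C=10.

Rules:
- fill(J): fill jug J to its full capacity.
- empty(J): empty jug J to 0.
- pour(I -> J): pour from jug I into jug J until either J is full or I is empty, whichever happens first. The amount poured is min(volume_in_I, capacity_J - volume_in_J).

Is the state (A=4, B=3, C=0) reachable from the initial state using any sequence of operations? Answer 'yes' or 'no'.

Answer: yes

Derivation:
BFS from (A=0, B=0, C=10):
  1. pour(C -> A) -> (A=8 B=0 C=2)
  2. pour(A -> B) -> (A=0 B=8 C=2)
  3. pour(C -> A) -> (A=2 B=8 C=0)
  4. pour(B -> C) -> (A=2 B=0 C=8)
  5. fill(B) -> (A=2 B=9 C=8)
  6. pour(B -> A) -> (A=8 B=3 C=8)
  7. pour(A -> C) -> (A=6 B=3 C=10)
  8. empty(C) -> (A=6 B=3 C=0)
  9. pour(A -> C) -> (A=0 B=3 C=6)
  10. fill(A) -> (A=8 B=3 C=6)
  11. pour(A -> C) -> (A=4 B=3 C=10)
  12. empty(C) -> (A=4 B=3 C=0)
Target reached → yes.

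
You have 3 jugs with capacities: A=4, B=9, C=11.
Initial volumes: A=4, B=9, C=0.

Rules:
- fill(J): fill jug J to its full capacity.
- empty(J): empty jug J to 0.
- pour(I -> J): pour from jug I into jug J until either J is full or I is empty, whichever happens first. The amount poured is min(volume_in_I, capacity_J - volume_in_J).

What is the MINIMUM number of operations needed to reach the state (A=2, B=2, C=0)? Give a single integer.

BFS from (A=4, B=9, C=0). One shortest path:
  1. pour(B -> C) -> (A=4 B=0 C=9)
  2. pour(A -> C) -> (A=2 B=0 C=11)
  3. pour(C -> B) -> (A=2 B=9 C=2)
  4. empty(B) -> (A=2 B=0 C=2)
  5. pour(C -> B) -> (A=2 B=2 C=0)
Reached target in 5 moves.

Answer: 5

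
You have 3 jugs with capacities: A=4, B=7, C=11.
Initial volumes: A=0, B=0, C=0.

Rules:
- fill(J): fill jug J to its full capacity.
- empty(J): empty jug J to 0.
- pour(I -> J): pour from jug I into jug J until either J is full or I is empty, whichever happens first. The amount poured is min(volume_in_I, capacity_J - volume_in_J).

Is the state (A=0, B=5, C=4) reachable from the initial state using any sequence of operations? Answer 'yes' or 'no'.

BFS from (A=0, B=0, C=0):
  1. fill(A) -> (A=4 B=0 C=0)
  2. pour(A -> B) -> (A=0 B=4 C=0)
  3. fill(A) -> (A=4 B=4 C=0)
  4. pour(A -> B) -> (A=1 B=7 C=0)
  5. empty(B) -> (A=1 B=0 C=0)
  6. pour(A -> B) -> (A=0 B=1 C=0)
  7. fill(A) -> (A=4 B=1 C=0)
  8. pour(A -> B) -> (A=0 B=5 C=0)
  9. fill(A) -> (A=4 B=5 C=0)
  10. pour(A -> C) -> (A=0 B=5 C=4)
Target reached → yes.

Answer: yes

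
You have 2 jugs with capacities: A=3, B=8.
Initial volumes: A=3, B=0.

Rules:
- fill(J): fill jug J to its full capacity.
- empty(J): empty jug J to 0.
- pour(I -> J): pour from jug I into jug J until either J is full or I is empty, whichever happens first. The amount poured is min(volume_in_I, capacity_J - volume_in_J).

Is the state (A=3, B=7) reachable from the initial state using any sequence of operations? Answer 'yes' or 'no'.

Answer: yes

Derivation:
BFS from (A=3, B=0):
  1. empty(A) -> (A=0 B=0)
  2. fill(B) -> (A=0 B=8)
  3. pour(B -> A) -> (A=3 B=5)
  4. empty(A) -> (A=0 B=5)
  5. pour(B -> A) -> (A=3 B=2)
  6. empty(A) -> (A=0 B=2)
  7. pour(B -> A) -> (A=2 B=0)
  8. fill(B) -> (A=2 B=8)
  9. pour(B -> A) -> (A=3 B=7)
Target reached → yes.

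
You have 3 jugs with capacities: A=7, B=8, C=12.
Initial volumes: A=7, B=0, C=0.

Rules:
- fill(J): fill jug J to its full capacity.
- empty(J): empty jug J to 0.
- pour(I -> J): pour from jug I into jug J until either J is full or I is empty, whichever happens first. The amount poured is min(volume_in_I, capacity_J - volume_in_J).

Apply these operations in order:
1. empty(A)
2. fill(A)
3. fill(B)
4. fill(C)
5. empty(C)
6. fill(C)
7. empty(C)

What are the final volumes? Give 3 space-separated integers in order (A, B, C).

Answer: 7 8 0

Derivation:
Step 1: empty(A) -> (A=0 B=0 C=0)
Step 2: fill(A) -> (A=7 B=0 C=0)
Step 3: fill(B) -> (A=7 B=8 C=0)
Step 4: fill(C) -> (A=7 B=8 C=12)
Step 5: empty(C) -> (A=7 B=8 C=0)
Step 6: fill(C) -> (A=7 B=8 C=12)
Step 7: empty(C) -> (A=7 B=8 C=0)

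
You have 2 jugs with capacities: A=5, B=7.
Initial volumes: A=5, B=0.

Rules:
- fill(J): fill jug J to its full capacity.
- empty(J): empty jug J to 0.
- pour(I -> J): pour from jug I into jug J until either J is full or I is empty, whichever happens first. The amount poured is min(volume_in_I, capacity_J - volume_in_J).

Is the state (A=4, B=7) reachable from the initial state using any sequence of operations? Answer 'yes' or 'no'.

Answer: yes

Derivation:
BFS from (A=5, B=0):
  1. empty(A) -> (A=0 B=0)
  2. fill(B) -> (A=0 B=7)
  3. pour(B -> A) -> (A=5 B=2)
  4. empty(A) -> (A=0 B=2)
  5. pour(B -> A) -> (A=2 B=0)
  6. fill(B) -> (A=2 B=7)
  7. pour(B -> A) -> (A=5 B=4)
  8. empty(A) -> (A=0 B=4)
  9. pour(B -> A) -> (A=4 B=0)
  10. fill(B) -> (A=4 B=7)
Target reached → yes.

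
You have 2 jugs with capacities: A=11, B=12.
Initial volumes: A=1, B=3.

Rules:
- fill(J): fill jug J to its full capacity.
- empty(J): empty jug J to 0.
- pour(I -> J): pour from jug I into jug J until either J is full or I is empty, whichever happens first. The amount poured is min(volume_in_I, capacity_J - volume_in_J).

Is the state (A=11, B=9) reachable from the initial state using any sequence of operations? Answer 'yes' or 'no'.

BFS from (A=1, B=3):
  1. fill(A) -> (A=11 B=3)
  2. empty(B) -> (A=11 B=0)
  3. pour(A -> B) -> (A=0 B=11)
  4. fill(A) -> (A=11 B=11)
  5. pour(A -> B) -> (A=10 B=12)
  6. empty(B) -> (A=10 B=0)
  7. pour(A -> B) -> (A=0 B=10)
  8. fill(A) -> (A=11 B=10)
  9. pour(A -> B) -> (A=9 B=12)
  10. empty(B) -> (A=9 B=0)
  11. pour(A -> B) -> (A=0 B=9)
  12. fill(A) -> (A=11 B=9)
Target reached → yes.

Answer: yes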